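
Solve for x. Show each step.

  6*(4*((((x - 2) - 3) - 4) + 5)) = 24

Step 1. [6*(4*((((x - 2) - 3) - 4) + 5)) = 24] 6·(inner) — divide through by 6 ⇒ div: 4*((((x - 2) - 3) - 4) + 5) = 4.
Step 2. [4*((((x - 2) - 3) - 4) + 5) = 4] LHS = 4·(…); ÷4 both sides. So div: (((x - 2) - 3) - 4) + 5 = 1.
Step 3. [(((x - 2) - 3) - 4) + 5 = 1] the outer +5 inverts by subtracting 5. So sub: ((x - 2) - 3) - 4 = -4.
Step 4. [((x - 2) - 3) - 4 = -4] 4 comes off first (add 4). So sub: (x - 2) - 3 = 0.
Step 5. [(x - 2) - 3 = 0] add 3: x sits inside (… - 3) ⇒ sub: x - 2 = 3.
Step 6. [x - 2 = 3] -2 is outermost — add 2 both sides, so sub: x = 5.

Answer: x ∈ {5}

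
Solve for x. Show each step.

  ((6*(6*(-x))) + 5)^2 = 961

Step 1. [((6*(6*(-x))) + 5)^2 = 961] LHS squared, RHS 961 ≥ 0: apply √ (±). So sqrt: (6*(6*(-x))) + 5 = 31 or -31.
Step 2. [(6*(6*(-x))) + 5 = 31 or -31] the outer +5 inverts by subtracting 5, so sub: 6*(6*(-x)) = 26 or -36.
Step 3. [6*(6*(-x)) = 26 or -36] leading coefficient 6: divide by 6, so div: 6*(-x) = 13/3 or -6.
Step 4. [6*(-x) = 13/3 or -6] 6 out front; divide by 6. So div: -x = 13/18 or -1.
Step 5. [-x = 13/18 or -1] flip signs both sides, so neg: x = -13/18 or 1.

Answer: x ∈ {-13/18, 1}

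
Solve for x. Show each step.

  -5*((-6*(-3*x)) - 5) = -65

Step 1. [-5*((-6*(-3*x)) - 5) = -65] divide by the outer -5 ⇒ div: (-6*(-3*x)) - 5 = 13.
Step 2. [(-6*(-3*x)) - 5 = 13] the outer -5 inverts by adding 5, so sub: -6*(-3*x) = 18.
Step 3. [-6*(-3*x) = 18] -6·(inner) — divide through by -6, so div: -3*x = -3.
Step 4. [-3*x = -3] LHS = -3·(…); ÷-3 both sides, so div: x = 1.

Answer: x ∈ {1}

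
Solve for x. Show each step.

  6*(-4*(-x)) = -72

Step 1. [6*(-4*(-x)) = -72] 6 out front; divide by 6 ⇒ div: -4*(-x) = -12.
Step 2. [-4*(-x) = -12] LHS = -4·(…); ÷-4 both sides, so div: -x = 3.
Step 3. [-x = 3] flip signs both sides, so neg: x = -3.

Answer: x ∈ {-3}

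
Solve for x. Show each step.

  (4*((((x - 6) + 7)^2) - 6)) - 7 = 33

Step 1. [(4*((((x - 6) + 7)^2) - 6)) - 7 = 33] peel the -7: add 7 from each side ⇒ sub: 4*((((x - 6) + 7)^2) - 6) = 40.
Step 2. [4*((((x - 6) + 7)^2) - 6) = 40] 4 out front; divide by 4 ⇒ div: (((x - 6) + 7)^2) - 6 = 10.
Step 3. [(((x - 6) + 7)^2) - 6 = 10] 6 comes off first (add 6), so sub: ((x - 6) + 7)^2 = 16.
Step 4. [((x - 6) + 7)^2 = 16] 16 ≥ 0, LHS is (·)² — take ±√, so sqrt: (x - 6) + 7 = 4 or -4.
Step 5. [(x - 6) + 7 = 4 or -4] +7 is outermost — subtract 7 both sides. So sub: x - 6 = -3 or -11.
Step 6. [x - 6 = -3 or -11] peel the -6: add 6 from each side ⇒ sub: x = 3 or -5.

Answer: x ∈ {-5, 3}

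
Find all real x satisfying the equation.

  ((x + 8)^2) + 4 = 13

Step 1. [((x + 8)^2) + 4 = 13] the outer +4 inverts by subtracting 4, so sub: (x + 8)^2 = 9.
Step 2. [(x + 8)^2 = 9] LHS squared, RHS 9 ≥ 0: apply √ (±). So sqrt: x + 8 = 3 or -3.
Step 3. [x + 8 = 3 or -3] 8 comes off first (subtract 8) ⇒ sub: x = -5 or -11.

Answer: x ∈ {-11, -5}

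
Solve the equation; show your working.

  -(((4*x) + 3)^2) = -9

Step 1. [-(((4*x) + 3)^2) = -9] LHS negated; negate both sides ⇒ neg: ((4*x) + 3)^2 = 9.
Step 2. [((4*x) + 3)^2 = 9] √ both sides: 9 ≥ 0 gives two branches, so sqrt: (4*x) + 3 = 3 or -3.
Step 3. [(4*x) + 3 = 3 or -3] +3 is outermost — subtract 3 both sides, so sub: 4*x = 0 or -6.
Step 4. [4*x = 0 or -6] 4·(inner) — divide through by 4 ⇒ div: x = 0 or -3/2.

Answer: x ∈ {-3/2, 0}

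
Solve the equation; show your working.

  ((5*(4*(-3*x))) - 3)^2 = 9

Step 1. [((5*(4*(-3*x))) - 3)^2 = 9] 9 ≥ 0, LHS is (·)² — take ±√, so sqrt: (5*(4*(-3*x))) - 3 = 3 or -3.
Step 2. [(5*(4*(-3*x))) - 3 = 3 or -3] 3 comes off first (add 3) ⇒ sub: 5*(4*(-3*x)) = 6 or 0.
Step 3. [5*(4*(-3*x)) = 6 or 0] 5·(inner) — divide through by 5, so div: 4*(-3*x) = 6/5 or 0.
Step 4. [4*(-3*x) = 6/5 or 0] leading coefficient 4: divide by 4 ⇒ div: -3*x = 3/10 or 0.
Step 5. [-3*x = 3/10 or 0] -3·(inner) — divide through by -3, so div: x = -1/10 or 0.

Answer: x ∈ {-1/10, 0}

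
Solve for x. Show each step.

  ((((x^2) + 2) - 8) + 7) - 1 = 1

Step 1. [((((x^2) + 2) - 8) + 7) - 1 = 1] peel the -1: add 1 from each side ⇒ sub: (((x^2) + 2) - 8) + 7 = 2.
Step 2. [(((x^2) + 2) - 8) + 7 = 2] peel the +7: subtract 7 from each side ⇒ sub: ((x^2) + 2) - 8 = -5.
Step 3. [((x^2) + 2) - 8 = -5] add 8: x sits inside (… - 8) ⇒ sub: (x^2) + 2 = 3.
Step 4. [(x^2) + 2 = 3] peel the +2: subtract 2 from each side ⇒ sub: x^2 = 1.
Step 5. [x^2 = 1] √ both sides: 1 ≥ 0 gives two branches. So sqrt: x = 1 or -1.

Answer: x ∈ {-1, 1}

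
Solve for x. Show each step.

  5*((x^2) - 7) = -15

Step 1. [5*((x^2) - 7) = -15] LHS = 5·(…); ÷5 both sides. So div: (x^2) - 7 = -3.
Step 2. [(x^2) - 7 = -3] add 7: x sits inside (… - 7), so sub: x^2 = 4.
Step 3. [x^2 = 4] √ both sides: 4 ≥ 0 gives two branches, so sqrt: x = 2 or -2.

Answer: x ∈ {-2, 2}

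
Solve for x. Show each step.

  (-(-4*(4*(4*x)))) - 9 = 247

Step 1. [(-(-4*(4*(4*x)))) - 9 = 247] -9 is outermost — add 9 both sides, so sub: -(-4*(4*(4*x))) = 256.
Step 2. [-(-4*(4*(4*x))) = 256] leading − — multiply by −1, so neg: -4*(4*(4*x)) = -256.
Step 3. [-4*(4*(4*x)) = -256] leading coefficient -4: divide by -4 ⇒ div: 4*(4*x) = 64.
Step 4. [4*(4*x) = 64] 4 out front; divide by 4 ⇒ div: 4*x = 16.
Step 5. [4*x = 16] LHS = 4·(…); ÷4 both sides ⇒ div: x = 4.

Answer: x ∈ {4}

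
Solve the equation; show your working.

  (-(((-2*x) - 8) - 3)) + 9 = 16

Step 1. [(-(((-2*x) - 8) - 3)) + 9 = 16] 9 comes off first (subtract 9). So sub: -(((-2*x) - 8) - 3) = 7.
Step 2. [-(((-2*x) - 8) - 3) = 7] flip signs both sides. So neg: ((-2*x) - 8) - 3 = -7.
Step 3. [((-2*x) - 8) - 3 = -7] peel the -3: add 3 from each side, so sub: (-2*x) - 8 = -4.
Step 4. [(-2*x) - 8 = -4] common factor -2 (LHS and -4) — divide through ⇒ factor: x + 4 = 2.
Step 5. [x + 4 = 2] 4 comes off first (subtract 4) ⇒ sub: x = -2.

Answer: x ∈ {-2}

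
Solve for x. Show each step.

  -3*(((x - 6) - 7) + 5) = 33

Step 1. [-3*(((x - 6) - 7) + 5) = 33] divide by the outer -3 ⇒ div: ((x - 6) - 7) + 5 = -11.
Step 2. [((x - 6) - 7) + 5 = -11] the outer +5 inverts by subtracting 5. So sub: (x - 6) - 7 = -16.
Step 3. [(x - 6) - 7 = -16] the outer -7 inverts by adding 7 ⇒ sub: x - 6 = -9.
Step 4. [x - 6 = -9] the outer -6 inverts by adding 6 ⇒ sub: x = -3.

Answer: x ∈ {-3}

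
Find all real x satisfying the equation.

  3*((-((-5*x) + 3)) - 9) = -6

Step 1. [3*((-((-5*x) + 3)) - 9) = -6] divide by the outer 3, so div: (-((-5*x) + 3)) - 9 = -2.
Step 2. [(-((-5*x) + 3)) - 9 = -2] -9 is outermost — add 9 both sides ⇒ sub: -((-5*x) + 3) = 7.
Step 3. [-((-5*x) + 3) = 7] flip signs both sides, so neg: (-5*x) + 3 = -7.
Step 4. [(-5*x) + 3 = -7] +3 is outermost — subtract 3 both sides, so sub: -5*x = -10.
Step 5. [-5*x = -10] -5 out front; divide by -5 ⇒ div: x = 2.

Answer: x ∈ {2}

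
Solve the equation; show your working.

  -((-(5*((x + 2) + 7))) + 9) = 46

Step 1. [-((-(5*((x + 2) + 7))) + 9) = 46] flip signs both sides, so neg: (-(5*((x + 2) + 7))) + 9 = -46.
Step 2. [(-(5*((x + 2) + 7))) + 9 = -46] 9 comes off first (subtract 9). So sub: -(5*((x + 2) + 7)) = -55.
Step 3. [-(5*((x + 2) + 7)) = -55] LHS negated; negate both sides ⇒ neg: 5*((x + 2) + 7) = 55.
Step 4. [5*((x + 2) + 7) = 55] LHS = 5·(…); ÷5 both sides ⇒ div: (x + 2) + 7 = 11.
Step 5. [(x + 2) + 7 = 11] 7 comes off first (subtract 7) ⇒ sub: x + 2 = 4.
Step 6. [x + 2 = 4] +2 is outermost — subtract 2 both sides, so sub: x = 2.

Answer: x ∈ {2}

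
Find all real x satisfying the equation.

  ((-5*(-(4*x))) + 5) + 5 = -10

Step 1. [((-5*(-(4*x))) + 5) + 5 = -10] subtract 5: x sits inside (… + 5), so sub: (-5*(-(4*x))) + 5 = -15.
Step 2. [(-5*(-(4*x))) + 5 = -15] common factor -5 (LHS and -15) — divide through. So factor: (-(4*x)) - 1 = 3.
Step 3. [(-(4*x)) - 1 = 3] 1 comes off first (add 1) ⇒ sub: -(4*x) = 4.
Step 4. [-(4*x) = 4] flip signs both sides ⇒ neg: 4*x = -4.
Step 5. [4*x = -4] LHS = 4·(…); ÷4 both sides. So div: x = -1.

Answer: x ∈ {-1}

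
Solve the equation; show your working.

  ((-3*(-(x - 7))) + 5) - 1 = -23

Step 1. [((-3*(-(x - 7))) + 5) - 1 = -23] peel the -1: add 1 from each side. So sub: (-3*(-(x - 7))) + 5 = -22.
Step 2. [(-3*(-(x - 7))) + 5 = -22] subtract 5: x sits inside (… + 5) ⇒ sub: -3*(-(x - 7)) = -27.
Step 3. [-3*(-(x - 7)) = -27] -3 out front; divide by -3 ⇒ div: -(x - 7) = 9.
Step 4. [-(x - 7) = 9] LHS negated; negate both sides. So neg: x - 7 = -9.
Step 5. [x - 7 = -9] -7 is outermost — add 7 both sides, so sub: x = -2.

Answer: x ∈ {-2}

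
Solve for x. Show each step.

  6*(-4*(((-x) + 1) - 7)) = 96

Step 1. [6*(-4*(((-x) + 1) - 7)) = 96] divide by the outer 6 ⇒ div: -4*(((-x) + 1) - 7) = 16.
Step 2. [-4*(((-x) + 1) - 7) = 16] divide by the outer -4, so div: ((-x) + 1) - 7 = -4.
Step 3. [((-x) + 1) - 7 = -4] -7 is outermost — add 7 both sides ⇒ sub: (-x) + 1 = 3.
Step 4. [(-x) + 1 = 3] peel the +1: subtract 1 from each side. So sub: -x = 2.
Step 5. [-x = 2] LHS negated; negate both sides. So neg: x = -2.

Answer: x ∈ {-2}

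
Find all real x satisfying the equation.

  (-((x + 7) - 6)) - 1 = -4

Step 1. [(-((x + 7) - 6)) - 1 = -4] add 1: x sits inside (… - 1). So sub: -((x + 7) - 6) = -3.
Step 2. [-((x + 7) - 6) = -3] LHS negated; negate both sides. So neg: (x + 7) - 6 = 3.
Step 3. [(x + 7) - 6 = 3] the outer -6 inverts by adding 6, so sub: x + 7 = 9.
Step 4. [x + 7 = 9] +7 is outermost — subtract 7 both sides, so sub: x = 2.

Answer: x ∈ {2}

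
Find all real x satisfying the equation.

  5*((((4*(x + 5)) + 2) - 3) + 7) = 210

Step 1. [5*((((4*(x + 5)) + 2) - 3) + 7) = 210] divide by the outer 5 ⇒ div: (((4*(x + 5)) + 2) - 3) + 7 = 42.
Step 2. [(((4*(x + 5)) + 2) - 3) + 7 = 42] subtract 7: x sits inside (… + 7) ⇒ sub: ((4*(x + 5)) + 2) - 3 = 35.
Step 3. [((4*(x + 5)) + 2) - 3 = 35] the outer -3 inverts by adding 3. So sub: (4*(x + 5)) + 2 = 38.
Step 4. [(4*(x + 5)) + 2 = 38] the outer +2 inverts by subtracting 2, so sub: 4*(x + 5) = 36.
Step 5. [4*(x + 5) = 36] LHS = 4·(…); ÷4 both sides, so div: x + 5 = 9.
Step 6. [x + 5 = 9] peel the +5: subtract 5 from each side ⇒ sub: x = 4.

Answer: x ∈ {4}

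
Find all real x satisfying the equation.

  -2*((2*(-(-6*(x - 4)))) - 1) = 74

Step 1. [-2*((2*(-(-6*(x - 4)))) - 1) = 74] LHS = -2·(…); ÷-2 both sides. So div: (2*(-(-6*(x - 4)))) - 1 = -37.
Step 2. [(2*(-(-6*(x - 4)))) - 1 = -37] peel the -1: add 1 from each side, so sub: 2*(-(-6*(x - 4))) = -36.
Step 3. [2*(-(-6*(x - 4))) = -36] LHS = 2·(…); ÷2 both sides. So div: -(-6*(x - 4)) = -18.
Step 4. [-(-6*(x - 4)) = -18] LHS negated; negate both sides. So neg: -6*(x - 4) = 18.
Step 5. [-6*(x - 4) = 18] divide by the outer -6. So div: x - 4 = -3.
Step 6. [x - 4 = -3] add 4: x sits inside (… - 4) ⇒ sub: x = 1.

Answer: x ∈ {1}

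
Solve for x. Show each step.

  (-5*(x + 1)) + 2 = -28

Step 1. [(-5*(x + 1)) + 2 = -28] 2 comes off first (subtract 2), so sub: -5*(x + 1) = -30.
Step 2. [-5*(x + 1) = -30] LHS = -5·(…); ÷-5 both sides ⇒ div: x + 1 = 6.
Step 3. [x + 1 = 6] the outer +1 inverts by subtracting 1. So sub: x = 5.

Answer: x ∈ {5}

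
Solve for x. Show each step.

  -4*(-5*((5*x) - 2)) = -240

Step 1. [-4*(-5*((5*x) - 2)) = -240] divide by the outer -4, so div: -5*((5*x) - 2) = 60.
Step 2. [-5*((5*x) - 2) = 60] leading coefficient -5: divide by -5, so div: (5*x) - 2 = -12.
Step 3. [(5*x) - 2 = -12] 2 comes off first (add 2), so sub: 5*x = -10.
Step 4. [5*x = -10] 5·(inner) — divide through by 5 ⇒ div: x = -2.

Answer: x ∈ {-2}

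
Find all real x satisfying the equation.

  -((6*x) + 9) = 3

Step 1. [-((6*x) + 9) = 3] flip signs both sides, so neg: (6*x) + 9 = -3.
Step 2. [(6*x) + 9 = -3] peel the +9: subtract 9 from each side ⇒ sub: 6*x = -12.
Step 3. [6*x = -12] 6·(inner) — divide through by 6, so div: x = -2.

Answer: x ∈ {-2}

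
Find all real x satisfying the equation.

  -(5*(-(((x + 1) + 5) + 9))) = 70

Step 1. [-(5*(-(((x + 1) + 5) + 9))) = 70] LHS negated; negate both sides. So neg: 5*(-(((x + 1) + 5) + 9)) = -70.
Step 2. [5*(-(((x + 1) + 5) + 9)) = -70] LHS = 5·(…); ÷5 both sides ⇒ div: -(((x + 1) + 5) + 9) = -14.
Step 3. [-(((x + 1) + 5) + 9) = -14] flip signs both sides ⇒ neg: ((x + 1) + 5) + 9 = 14.
Step 4. [((x + 1) + 5) + 9 = 14] subtract 9: x sits inside (… + 9), so sub: (x + 1) + 5 = 5.
Step 5. [(x + 1) + 5 = 5] +5 is outermost — subtract 5 both sides ⇒ sub: x + 1 = 0.
Step 6. [x + 1 = 0] peel the +1: subtract 1 from each side ⇒ sub: x = -1.

Answer: x ∈ {-1}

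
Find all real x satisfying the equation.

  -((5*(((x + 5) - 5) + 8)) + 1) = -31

Step 1. [-((5*(((x + 5) - 5) + 8)) + 1) = -31] flip signs both sides ⇒ neg: (5*(((x + 5) - 5) + 8)) + 1 = 31.
Step 2. [(5*(((x + 5) - 5) + 8)) + 1 = 31] the outer +1 inverts by subtracting 1 ⇒ sub: 5*(((x + 5) - 5) + 8) = 30.
Step 3. [5*(((x + 5) - 5) + 8) = 30] 5 out front; divide by 5 ⇒ div: ((x + 5) - 5) + 8 = 6.
Step 4. [((x + 5) - 5) + 8 = 6] 8 comes off first (subtract 8), so sub: (x + 5) - 5 = -2.
Step 5. [(x + 5) - 5 = -2] peel the -5: add 5 from each side, so sub: x + 5 = 3.
Step 6. [x + 5 = 3] subtract 5: x sits inside (… + 5). So sub: x = -2.

Answer: x ∈ {-2}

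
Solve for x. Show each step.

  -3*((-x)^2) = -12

Step 1. [-3*((-x)^2) = -12] leading coefficient -3: divide by -3. So div: (-x)^2 = 4.
Step 2. [(-x)^2 = 4] √ both sides: 4 ≥ 0 gives two branches ⇒ sqrt: -x = 2 or -2.
Step 3. [-x = 2 or -2] LHS negated; negate both sides. So neg: x = -2 or 2.

Answer: x ∈ {-2, 2}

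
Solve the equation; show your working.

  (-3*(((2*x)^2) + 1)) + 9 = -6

Step 1. [(-3*(((2*x)^2) + 1)) + 9 = -6] -3 | LHS and -3 | -6: pull -3 out. So factor: (((2*x)^2) + 1) - 3 = 2.
Step 2. [(((2*x)^2) + 1) - 3 = 2] the outer -3 inverts by adding 3, so sub: ((2*x)^2) + 1 = 5.
Step 3. [((2*x)^2) + 1 = 5] 1 comes off first (subtract 1), so sub: (2*x)^2 = 4.
Step 4. [(2*x)^2 = 4] 4 ≥ 0, LHS is (·)² — take ±√ ⇒ sqrt: 2*x = 2 or -2.
Step 5. [2*x = 2 or -2] 2 out front; divide by 2. So div: x = 1 or -1.

Answer: x ∈ {-1, 1}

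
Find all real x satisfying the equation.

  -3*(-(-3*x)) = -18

Step 1. [-3*(-(-3*x)) = -18] -3·(inner) — divide through by -3, so div: -(-3*x) = 6.
Step 2. [-(-3*x) = 6] LHS negated; negate both sides, so neg: -3*x = -6.
Step 3. [-3*x = -6] -3·(inner) — divide through by -3. So div: x = 2.

Answer: x ∈ {2}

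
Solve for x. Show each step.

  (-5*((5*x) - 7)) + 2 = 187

Step 1. [(-5*((5*x) - 7)) + 2 = 187] peel the +2: subtract 2 from each side ⇒ sub: -5*((5*x) - 7) = 185.
Step 2. [-5*((5*x) - 7) = 185] leading coefficient -5: divide by -5. So div: (5*x) - 7 = -37.
Step 3. [(5*x) - 7 = -37] 7 comes off first (add 7), so sub: 5*x = -30.
Step 4. [5*x = -30] 5 out front; divide by 5. So div: x = -6.

Answer: x ∈ {-6}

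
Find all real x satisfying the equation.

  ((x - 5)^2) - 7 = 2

Step 1. [((x - 5)^2) - 7 = 2] peel the -7: add 7 from each side. So sub: (x - 5)^2 = 9.
Step 2. [(x - 5)^2 = 9] LHS squared, RHS 9 ≥ 0: apply √ (±). So sqrt: x - 5 = 3 or -3.
Step 3. [x - 5 = 3 or -3] add 5: x sits inside (… - 5) ⇒ sub: x = 8 or 2.

Answer: x ∈ {2, 8}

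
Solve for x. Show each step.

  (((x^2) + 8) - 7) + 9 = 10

Step 1. [(((x^2) + 8) - 7) + 9 = 10] the outer +9 inverts by subtracting 9. So sub: ((x^2) + 8) - 7 = 1.
Step 2. [((x^2) + 8) - 7 = 1] add 7: x sits inside (… - 7) ⇒ sub: (x^2) + 8 = 8.
Step 3. [(x^2) + 8 = 8] peel the +8: subtract 8 from each side, so sub: x^2 = 0.
Step 4. [x^2 = 0] LHS squared, RHS 0 ≥ 0: apply √ (±), so sqrt: x = 0.

Answer: x ∈ {0}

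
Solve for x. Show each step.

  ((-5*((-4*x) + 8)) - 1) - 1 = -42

Step 1. [((-5*((-4*x) + 8)) - 1) - 1 = -42] the outer -1 inverts by adding 1, so sub: (-5*((-4*x) + 8)) - 1 = -41.
Step 2. [(-5*((-4*x) + 8)) - 1 = -41] peel the -1: add 1 from each side, so sub: -5*((-4*x) + 8) = -40.
Step 3. [-5*((-4*x) + 8) = -40] LHS = -5·(…); ÷-5 both sides ⇒ div: (-4*x) + 8 = 8.
Step 4. [(-4*x) + 8 = 8] common factor -4 (LHS and 8) — divide through. So factor: x - 2 = -2.
Step 5. [x - 2 = -2] peel the -2: add 2 from each side ⇒ sub: x = 0.

Answer: x ∈ {0}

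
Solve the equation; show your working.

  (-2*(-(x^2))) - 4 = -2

Step 1. [(-2*(-(x^2))) - 4 = -2] 4 comes off first (add 4) ⇒ sub: -2*(-(x^2)) = 2.
Step 2. [-2*(-(x^2)) = 2] -2 out front; divide by -2 ⇒ div: -(x^2) = -1.
Step 3. [-(x^2) = -1] leading − — multiply by −1. So neg: x^2 = 1.
Step 4. [x^2 = 1] √ both sides: 1 ≥ 0 gives two branches ⇒ sqrt: x = 1 or -1.

Answer: x ∈ {-1, 1}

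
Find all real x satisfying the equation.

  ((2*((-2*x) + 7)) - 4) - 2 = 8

Step 1. [((2*((-2*x) + 7)) - 4) - 2 = 8] 2 comes off first (add 2). So sub: (2*((-2*x) + 7)) - 4 = 10.
Step 2. [(2*((-2*x) + 7)) - 4 = 10] -4 is outermost — add 4 both sides. So sub: 2*((-2*x) + 7) = 14.
Step 3. [2*((-2*x) + 7) = 14] leading coefficient 2: divide by 2, so div: (-2*x) + 7 = 7.
Step 4. [(-2*x) + 7 = 7] 7 comes off first (subtract 7) ⇒ sub: -2*x = 0.
Step 5. [-2*x = 0] -2 out front; divide by -2. So div: x = 0.

Answer: x ∈ {0}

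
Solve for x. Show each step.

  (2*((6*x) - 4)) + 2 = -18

Step 1. [(2*((6*x) - 4)) + 2 = -18] common factor 2 (LHS and -18) — divide through ⇒ factor: ((6*x) - 4) + 1 = -9.
Step 2. [((6*x) - 4) + 1 = -9] +1 is outermost — subtract 1 both sides, so sub: (6*x) - 4 = -10.
Step 3. [(6*x) - 4 = -10] 4 comes off first (add 4), so sub: 6*x = -6.
Step 4. [6*x = -6] 6 out front; divide by 6, so div: x = -1.

Answer: x ∈ {-1}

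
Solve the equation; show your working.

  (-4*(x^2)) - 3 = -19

Step 1. [(-4*(x^2)) - 3 = -19] add 3: x sits inside (… - 3) ⇒ sub: -4*(x^2) = -16.
Step 2. [-4*(x^2) = -16] -4 out front; divide by -4 ⇒ div: x^2 = 4.
Step 3. [x^2 = 4] √ both sides: 4 ≥ 0 gives two branches, so sqrt: x = 2 or -2.

Answer: x ∈ {-2, 2}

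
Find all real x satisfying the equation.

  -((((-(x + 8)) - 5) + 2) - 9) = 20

Step 1. [-((((-(x + 8)) - 5) + 2) - 9) = 20] LHS negated; negate both sides, so neg: (((-(x + 8)) - 5) + 2) - 9 = -20.
Step 2. [(((-(x + 8)) - 5) + 2) - 9 = -20] the outer -9 inverts by adding 9, so sub: ((-(x + 8)) - 5) + 2 = -11.
Step 3. [((-(x + 8)) - 5) + 2 = -11] subtract 2: x sits inside (… + 2) ⇒ sub: (-(x + 8)) - 5 = -13.
Step 4. [(-(x + 8)) - 5 = -13] 5 comes off first (add 5). So sub: -(x + 8) = -8.
Step 5. [-(x + 8) = -8] flip signs both sides ⇒ neg: x + 8 = 8.
Step 6. [x + 8 = 8] the outer +8 inverts by subtracting 8, so sub: x = 0.

Answer: x ∈ {0}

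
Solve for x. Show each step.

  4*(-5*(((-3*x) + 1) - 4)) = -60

Step 1. [4*(-5*(((-3*x) + 1) - 4)) = -60] LHS = 4·(…); ÷4 both sides. So div: -5*(((-3*x) + 1) - 4) = -15.
Step 2. [-5*(((-3*x) + 1) - 4) = -15] -5·(inner) — divide through by -5 ⇒ div: ((-3*x) + 1) - 4 = 3.
Step 3. [((-3*x) + 1) - 4 = 3] -4 is outermost — add 4 both sides. So sub: (-3*x) + 1 = 7.
Step 4. [(-3*x) + 1 = 7] 1 comes off first (subtract 1). So sub: -3*x = 6.
Step 5. [-3*x = 6] divide by the outer -3. So div: x = -2.

Answer: x ∈ {-2}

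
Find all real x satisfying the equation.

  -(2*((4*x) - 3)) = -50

Step 1. [-(2*((4*x) - 3)) = -50] leading − — multiply by −1, so neg: 2*((4*x) - 3) = 50.
Step 2. [2*((4*x) - 3) = 50] 2·(inner) — divide through by 2, so div: (4*x) - 3 = 25.
Step 3. [(4*x) - 3 = 25] -3 is outermost — add 3 both sides ⇒ sub: 4*x = 28.
Step 4. [4*x = 28] 4·(inner) — divide through by 4, so div: x = 7.

Answer: x ∈ {7}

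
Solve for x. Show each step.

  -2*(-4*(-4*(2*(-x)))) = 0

Step 1. [-2*(-4*(-4*(2*(-x)))) = 0] leading coefficient -2: divide by -2. So div: -4*(-4*(2*(-x))) = 0.
Step 2. [-4*(-4*(2*(-x))) = 0] -4·(inner) — divide through by -4. So div: -4*(2*(-x)) = 0.
Step 3. [-4*(2*(-x)) = 0] divide by the outer -4 ⇒ div: 2*(-x) = 0.
Step 4. [2*(-x) = 0] divide by the outer 2, so div: -x = 0.
Step 5. [-x = 0] leading − — multiply by −1 ⇒ neg: x = 0.

Answer: x ∈ {0}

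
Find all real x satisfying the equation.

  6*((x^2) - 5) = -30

Step 1. [6*((x^2) - 5) = -30] LHS = 6·(…); ÷6 both sides. So div: (x^2) - 5 = -5.
Step 2. [(x^2) - 5 = -5] the outer -5 inverts by adding 5, so sub: x^2 = 0.
Step 3. [x^2 = 0] LHS squared, RHS 0 ≥ 0: apply √ (±) ⇒ sqrt: x = 0.

Answer: x ∈ {0}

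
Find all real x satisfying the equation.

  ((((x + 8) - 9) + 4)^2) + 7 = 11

Step 1. [((((x + 8) - 9) + 4)^2) + 7 = 11] peel the +7: subtract 7 from each side, so sub: (((x + 8) - 9) + 4)^2 = 4.
Step 2. [(((x + 8) - 9) + 4)^2 = 4] 4 ≥ 0, LHS is (·)² — take ±√, so sqrt: ((x + 8) - 9) + 4 = 2 or -2.
Step 3. [((x + 8) - 9) + 4 = 2 or -2] +4 is outermost — subtract 4 both sides. So sub: (x + 8) - 9 = -2 or -6.
Step 4. [(x + 8) - 9 = -2 or -6] peel the -9: add 9 from each side. So sub: x + 8 = 7 or 3.
Step 5. [x + 8 = 7 or 3] 8 comes off first (subtract 8) ⇒ sub: x = -1 or -5.

Answer: x ∈ {-5, -1}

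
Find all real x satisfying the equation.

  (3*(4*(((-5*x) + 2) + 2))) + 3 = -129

Step 1. [(3*(4*(((-5*x) + 2) + 2))) + 3 = -129] subtract 3: x sits inside (… + 3), so sub: 3*(4*(((-5*x) + 2) + 2)) = -132.
Step 2. [3*(4*(((-5*x) + 2) + 2)) = -132] LHS = 3·(…); ÷3 both sides ⇒ div: 4*(((-5*x) + 2) + 2) = -44.
Step 3. [4*(((-5*x) + 2) + 2) = -44] divide by the outer 4, so div: ((-5*x) + 2) + 2 = -11.
Step 4. [((-5*x) + 2) + 2 = -11] subtract 2: x sits inside (… + 2), so sub: (-5*x) + 2 = -13.
Step 5. [(-5*x) + 2 = -13] the outer +2 inverts by subtracting 2, so sub: -5*x = -15.
Step 6. [-5*x = -15] LHS = -5·(…); ÷-5 both sides ⇒ div: x = 3.

Answer: x ∈ {3}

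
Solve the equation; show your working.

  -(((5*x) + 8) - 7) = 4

Step 1. [-(((5*x) + 8) - 7) = 4] leading − — multiply by −1 ⇒ neg: ((5*x) + 8) - 7 = -4.
Step 2. [((5*x) + 8) - 7 = -4] peel the -7: add 7 from each side. So sub: (5*x) + 8 = 3.
Step 3. [(5*x) + 8 = 3] the outer +8 inverts by subtracting 8, so sub: 5*x = -5.
Step 4. [5*x = -5] 5 out front; divide by 5. So div: x = -1.

Answer: x ∈ {-1}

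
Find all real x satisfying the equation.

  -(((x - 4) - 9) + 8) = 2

Step 1. [-(((x - 4) - 9) + 8) = 2] flip signs both sides. So neg: ((x - 4) - 9) + 8 = -2.
Step 2. [((x - 4) - 9) + 8 = -2] subtract 8: x sits inside (… + 8). So sub: (x - 4) - 9 = -10.
Step 3. [(x - 4) - 9 = -10] peel the -9: add 9 from each side ⇒ sub: x - 4 = -1.
Step 4. [x - 4 = -1] peel the -4: add 4 from each side, so sub: x = 3.

Answer: x ∈ {3}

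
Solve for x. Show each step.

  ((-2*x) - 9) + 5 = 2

Step 1. [((-2*x) - 9) + 5 = 2] peel the +5: subtract 5 from each side ⇒ sub: (-2*x) - 9 = -3.
Step 2. [(-2*x) - 9 = -3] 9 comes off first (add 9). So sub: -2*x = 6.
Step 3. [-2*x = 6] -2·(inner) — divide through by -2. So div: x = -3.

Answer: x ∈ {-3}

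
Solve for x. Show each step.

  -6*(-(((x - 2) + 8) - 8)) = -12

Step 1. [-6*(-(((x - 2) + 8) - 8)) = -12] -6·(inner) — divide through by -6, so div: -(((x - 2) + 8) - 8) = 2.
Step 2. [-(((x - 2) + 8) - 8) = 2] leading − — multiply by −1 ⇒ neg: ((x - 2) + 8) - 8 = -2.
Step 3. [((x - 2) + 8) - 8 = -2] 8 comes off first (add 8) ⇒ sub: (x - 2) + 8 = 6.
Step 4. [(x - 2) + 8 = 6] peel the +8: subtract 8 from each side. So sub: x - 2 = -2.
Step 5. [x - 2 = -2] peel the -2: add 2 from each side, so sub: x = 0.

Answer: x ∈ {0}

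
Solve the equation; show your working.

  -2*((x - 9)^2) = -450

Step 1. [-2*((x - 9)^2) = -450] LHS = -2·(…); ÷-2 both sides, so div: (x - 9)^2 = 225.
Step 2. [(x - 9)^2 = 225] LHS squared, RHS 225 ≥ 0: apply √ (±). So sqrt: x - 9 = 15 or -15.
Step 3. [x - 9 = 15 or -15] -9 is outermost — add 9 both sides ⇒ sub: x = 24 or -6.

Answer: x ∈ {-6, 24}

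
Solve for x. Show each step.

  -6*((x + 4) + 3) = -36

Step 1. [-6*((x + 4) + 3) = -36] -6·(inner) — divide through by -6, so div: (x + 4) + 3 = 6.
Step 2. [(x + 4) + 3 = 6] peel the +3: subtract 3 from each side. So sub: x + 4 = 3.
Step 3. [x + 4 = 3] 4 comes off first (subtract 4) ⇒ sub: x = -1.

Answer: x ∈ {-1}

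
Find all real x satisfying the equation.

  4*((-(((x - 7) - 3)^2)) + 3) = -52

Step 1. [4*((-(((x - 7) - 3)^2)) + 3) = -52] divide by the outer 4, so div: (-(((x - 7) - 3)^2)) + 3 = -13.
Step 2. [(-(((x - 7) - 3)^2)) + 3 = -13] 3 comes off first (subtract 3) ⇒ sub: -(((x - 7) - 3)^2) = -16.
Step 3. [-(((x - 7) - 3)^2) = -16] LHS negated; negate both sides ⇒ neg: ((x - 7) - 3)^2 = 16.
Step 4. [((x - 7) - 3)^2 = 16] √ both sides: 16 ≥ 0 gives two branches ⇒ sqrt: (x - 7) - 3 = 4 or -4.
Step 5. [(x - 7) - 3 = 4 or -4] peel the -3: add 3 from each side, so sub: x - 7 = 7 or -1.
Step 6. [x - 7 = 7 or -1] the outer -7 inverts by adding 7. So sub: x = 14 or 6.

Answer: x ∈ {6, 14}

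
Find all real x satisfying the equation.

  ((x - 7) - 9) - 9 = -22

Step 1. [((x - 7) - 9) - 9 = -22] the outer -9 inverts by adding 9, so sub: (x - 7) - 9 = -13.
Step 2. [(x - 7) - 9 = -13] add 9: x sits inside (… - 9). So sub: x - 7 = -4.
Step 3. [x - 7 = -4] -7 is outermost — add 7 both sides, so sub: x = 3.

Answer: x ∈ {3}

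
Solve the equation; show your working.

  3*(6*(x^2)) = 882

Step 1. [3*(6*(x^2)) = 882] 3·(inner) — divide through by 3 ⇒ div: 6*(x^2) = 294.
Step 2. [6*(x^2) = 294] LHS = 6·(…); ÷6 both sides ⇒ div: x^2 = 49.
Step 3. [x^2 = 49] LHS squared, RHS 49 ≥ 0: apply √ (±) ⇒ sqrt: x = 7 or -7.

Answer: x ∈ {-7, 7}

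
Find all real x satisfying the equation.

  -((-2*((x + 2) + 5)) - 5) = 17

Step 1. [-((-2*((x + 2) + 5)) - 5) = 17] flip signs both sides. So neg: (-2*((x + 2) + 5)) - 5 = -17.
Step 2. [(-2*((x + 2) + 5)) - 5 = -17] peel the -5: add 5 from each side. So sub: -2*((x + 2) + 5) = -12.
Step 3. [-2*((x + 2) + 5) = -12] -2 out front; divide by -2 ⇒ div: (x + 2) + 5 = 6.
Step 4. [(x + 2) + 5 = 6] peel the +5: subtract 5 from each side, so sub: x + 2 = 1.
Step 5. [x + 2 = 1] +2 is outermost — subtract 2 both sides, so sub: x = -1.

Answer: x ∈ {-1}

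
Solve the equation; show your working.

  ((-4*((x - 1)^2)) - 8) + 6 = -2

Step 1. [((-4*((x - 1)^2)) - 8) + 6 = -2] peel the +6: subtract 6 from each side. So sub: (-4*((x - 1)^2)) - 8 = -8.
Step 2. [(-4*((x - 1)^2)) - 8 = -8] -4 | LHS and -4 | -8: pull -4 out. So factor: ((x - 1)^2) + 2 = 2.
Step 3. [((x - 1)^2) + 2 = 2] peel the +2: subtract 2 from each side. So sub: (x - 1)^2 = 0.
Step 4. [(x - 1)^2 = 0] LHS squared, RHS 0 ≥ 0: apply √ (±) ⇒ sqrt: x - 1 = 0.
Step 5. [x - 1 = 0] the outer -1 inverts by adding 1 ⇒ sub: x = 1.

Answer: x ∈ {1}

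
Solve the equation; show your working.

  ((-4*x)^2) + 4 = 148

Step 1. [((-4*x)^2) + 4 = 148] 4 comes off first (subtract 4). So sub: (-4*x)^2 = 144.
Step 2. [(-4*x)^2 = 144] LHS squared, RHS 144 ≥ 0: apply √ (±), so sqrt: -4*x = 12 or -12.
Step 3. [-4*x = 12 or -12] -4 out front; divide by -4. So div: x = -3 or 3.

Answer: x ∈ {-3, 3}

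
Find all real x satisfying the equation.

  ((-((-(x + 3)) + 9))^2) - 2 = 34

Step 1. [((-((-(x + 3)) + 9))^2) - 2 = 34] add 2: x sits inside (… - 2), so sub: (-((-(x + 3)) + 9))^2 = 36.
Step 2. [(-((-(x + 3)) + 9))^2 = 36] 36 ≥ 0, LHS is (·)² — take ±√, so sqrt: -((-(x + 3)) + 9) = 6 or -6.
Step 3. [-((-(x + 3)) + 9) = 6 or -6] leading − — multiply by −1. So neg: (-(x + 3)) + 9 = -6 or 6.
Step 4. [(-(x + 3)) + 9 = -6 or 6] peel the +9: subtract 9 from each side, so sub: -(x + 3) = -15 or -3.
Step 5. [-(x + 3) = -15 or -3] flip signs both sides, so neg: x + 3 = 15 or 3.
Step 6. [x + 3 = 15 or 3] 3 comes off first (subtract 3), so sub: x = 12 or 0.

Answer: x ∈ {0, 12}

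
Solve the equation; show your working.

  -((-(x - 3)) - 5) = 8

Step 1. [-((-(x - 3)) - 5) = 8] LHS negated; negate both sides, so neg: (-(x - 3)) - 5 = -8.
Step 2. [(-(x - 3)) - 5 = -8] the outer -5 inverts by adding 5, so sub: -(x - 3) = -3.
Step 3. [-(x - 3) = -3] leading − — multiply by −1. So neg: x - 3 = 3.
Step 4. [x - 3 = 3] add 3: x sits inside (… - 3), so sub: x = 6.

Answer: x ∈ {6}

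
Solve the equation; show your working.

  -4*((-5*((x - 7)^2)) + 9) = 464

Step 1. [-4*((-5*((x - 7)^2)) + 9) = 464] LHS = -4·(…); ÷-4 both sides ⇒ div: (-5*((x - 7)^2)) + 9 = -116.
Step 2. [(-5*((x - 7)^2)) + 9 = -116] peel the +9: subtract 9 from each side, so sub: -5*((x - 7)^2) = -125.
Step 3. [-5*((x - 7)^2) = -125] -5 out front; divide by -5 ⇒ div: (x - 7)^2 = 25.
Step 4. [(x - 7)^2 = 25] LHS squared, RHS 25 ≥ 0: apply √ (±) ⇒ sqrt: x - 7 = 5 or -5.
Step 5. [x - 7 = 5 or -5] add 7: x sits inside (… - 7), so sub: x = 12 or 2.

Answer: x ∈ {2, 12}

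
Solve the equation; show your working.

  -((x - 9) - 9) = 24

Step 1. [-((x - 9) - 9) = 24] flip signs both sides. So neg: (x - 9) - 9 = -24.
Step 2. [(x - 9) - 9 = -24] 9 comes off first (add 9). So sub: x - 9 = -15.
Step 3. [x - 9 = -15] peel the -9: add 9 from each side. So sub: x = -6.

Answer: x ∈ {-6}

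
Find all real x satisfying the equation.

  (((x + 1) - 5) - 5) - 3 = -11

Step 1. [(((x + 1) - 5) - 5) - 3 = -11] the outer -3 inverts by adding 3, so sub: ((x + 1) - 5) - 5 = -8.
Step 2. [((x + 1) - 5) - 5 = -8] peel the -5: add 5 from each side, so sub: (x + 1) - 5 = -3.
Step 3. [(x + 1) - 5 = -3] -5 is outermost — add 5 both sides. So sub: x + 1 = 2.
Step 4. [x + 1 = 2] subtract 1: x sits inside (… + 1). So sub: x = 1.

Answer: x ∈ {1}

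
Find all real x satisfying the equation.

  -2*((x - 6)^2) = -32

Step 1. [-2*((x - 6)^2) = -32] -2·(inner) — divide through by -2 ⇒ div: (x - 6)^2 = 16.
Step 2. [(x - 6)^2 = 16] LHS squared, RHS 16 ≥ 0: apply √ (±), so sqrt: x - 6 = 4 or -4.
Step 3. [x - 6 = 4 or -4] the outer -6 inverts by adding 6, so sub: x = 10 or 2.

Answer: x ∈ {2, 10}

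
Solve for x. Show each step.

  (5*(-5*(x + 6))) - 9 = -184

Step 1. [(5*(-5*(x + 6))) - 9 = -184] the outer -9 inverts by adding 9, so sub: 5*(-5*(x + 6)) = -175.
Step 2. [5*(-5*(x + 6)) = -175] leading coefficient 5: divide by 5. So div: -5*(x + 6) = -35.
Step 3. [-5*(x + 6) = -35] -5 out front; divide by -5 ⇒ div: x + 6 = 7.
Step 4. [x + 6 = 7] peel the +6: subtract 6 from each side. So sub: x = 1.

Answer: x ∈ {1}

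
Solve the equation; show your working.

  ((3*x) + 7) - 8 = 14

Step 1. [((3*x) + 7) - 8 = 14] -8 is outermost — add 8 both sides, so sub: (3*x) + 7 = 22.
Step 2. [(3*x) + 7 = 22] subtract 7: x sits inside (… + 7). So sub: 3*x = 15.
Step 3. [3*x = 15] leading coefficient 3: divide by 3 ⇒ div: x = 5.

Answer: x ∈ {5}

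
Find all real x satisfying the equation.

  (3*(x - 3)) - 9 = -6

Step 1. [(3*(x - 3)) - 9 = -6] 3 | LHS and 3 | -6: pull 3 out. So factor: (x - 3) - 3 = -2.
Step 2. [(x - 3) - 3 = -2] the outer -3 inverts by adding 3 ⇒ sub: x - 3 = 1.
Step 3. [x - 3 = 1] 3 comes off first (add 3), so sub: x = 4.

Answer: x ∈ {4}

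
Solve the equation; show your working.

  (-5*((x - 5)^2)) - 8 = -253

Step 1. [(-5*((x - 5)^2)) - 8 = -253] -8 is outermost — add 8 both sides ⇒ sub: -5*((x - 5)^2) = -245.
Step 2. [-5*((x - 5)^2) = -245] divide by the outer -5, so div: (x - 5)^2 = 49.
Step 3. [(x - 5)^2 = 49] 49 ≥ 0, LHS is (·)² — take ±√. So sqrt: x - 5 = 7 or -7.
Step 4. [x - 5 = 7 or -7] the outer -5 inverts by adding 5 ⇒ sub: x = 12 or -2.

Answer: x ∈ {-2, 12}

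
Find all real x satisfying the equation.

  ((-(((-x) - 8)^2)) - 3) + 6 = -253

Step 1. [((-(((-x) - 8)^2)) - 3) + 6 = -253] peel the +6: subtract 6 from each side ⇒ sub: (-(((-x) - 8)^2)) - 3 = -259.
Step 2. [(-(((-x) - 8)^2)) - 3 = -259] the outer -3 inverts by adding 3. So sub: -(((-x) - 8)^2) = -256.
Step 3. [-(((-x) - 8)^2) = -256] leading − — multiply by −1. So neg: ((-x) - 8)^2 = 256.
Step 4. [((-x) - 8)^2 = 256] √ both sides: 256 ≥ 0 gives two branches. So sqrt: (-x) - 8 = 16 or -16.
Step 5. [(-x) - 8 = 16 or -16] peel the -8: add 8 from each side ⇒ sub: -x = 24 or -8.
Step 6. [-x = 24 or -8] flip signs both sides, so neg: x = -24 or 8.

Answer: x ∈ {-24, 8}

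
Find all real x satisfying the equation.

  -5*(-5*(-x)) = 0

Step 1. [-5*(-5*(-x)) = 0] -5·(inner) — divide through by -5. So div: -5*(-x) = 0.
Step 2. [-5*(-x) = 0] -5 out front; divide by -5 ⇒ div: -x = 0.
Step 3. [-x = 0] leading − — multiply by −1 ⇒ neg: x = 0.

Answer: x ∈ {0}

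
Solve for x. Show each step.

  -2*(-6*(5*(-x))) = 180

Step 1. [-2*(-6*(5*(-x))) = 180] LHS = -2·(…); ÷-2 both sides ⇒ div: -6*(5*(-x)) = -90.
Step 2. [-6*(5*(-x)) = -90] leading coefficient -6: divide by -6 ⇒ div: 5*(-x) = 15.
Step 3. [5*(-x) = 15] LHS = 5·(…); ÷5 both sides, so div: -x = 3.
Step 4. [-x = 3] flip signs both sides. So neg: x = -3.

Answer: x ∈ {-3}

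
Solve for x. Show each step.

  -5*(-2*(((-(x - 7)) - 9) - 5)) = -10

Step 1. [-5*(-2*(((-(x - 7)) - 9) - 5)) = -10] -5·(inner) — divide through by -5, so div: -2*(((-(x - 7)) - 9) - 5) = 2.
Step 2. [-2*(((-(x - 7)) - 9) - 5) = 2] -2·(inner) — divide through by -2. So div: ((-(x - 7)) - 9) - 5 = -1.
Step 3. [((-(x - 7)) - 9) - 5 = -1] -5 is outermost — add 5 both sides. So sub: (-(x - 7)) - 9 = 4.
Step 4. [(-(x - 7)) - 9 = 4] -9 is outermost — add 9 both sides, so sub: -(x - 7) = 13.
Step 5. [-(x - 7) = 13] flip signs both sides. So neg: x - 7 = -13.
Step 6. [x - 7 = -13] the outer -7 inverts by adding 7, so sub: x = -6.

Answer: x ∈ {-6}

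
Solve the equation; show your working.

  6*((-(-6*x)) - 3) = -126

Step 1. [6*((-(-6*x)) - 3) = -126] 6·(inner) — divide through by 6 ⇒ div: (-(-6*x)) - 3 = -21.
Step 2. [(-(-6*x)) - 3 = -21] add 3: x sits inside (… - 3), so sub: -(-6*x) = -18.
Step 3. [-(-6*x) = -18] flip signs both sides ⇒ neg: -6*x = 18.
Step 4. [-6*x = 18] leading coefficient -6: divide by -6. So div: x = -3.

Answer: x ∈ {-3}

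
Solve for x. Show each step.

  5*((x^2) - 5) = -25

Step 1. [5*((x^2) - 5) = -25] 5·(inner) — divide through by 5, so div: (x^2) - 5 = -5.
Step 2. [(x^2) - 5 = -5] the outer -5 inverts by adding 5 ⇒ sub: x^2 = 0.
Step 3. [x^2 = 0] LHS squared, RHS 0 ≥ 0: apply √ (±). So sqrt: x = 0.

Answer: x ∈ {0}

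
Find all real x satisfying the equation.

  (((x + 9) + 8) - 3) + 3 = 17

Step 1. [(((x + 9) + 8) - 3) + 3 = 17] +3 is outermost — subtract 3 both sides. So sub: ((x + 9) + 8) - 3 = 14.
Step 2. [((x + 9) + 8) - 3 = 14] the outer -3 inverts by adding 3. So sub: (x + 9) + 8 = 17.
Step 3. [(x + 9) + 8 = 17] peel the +8: subtract 8 from each side. So sub: x + 9 = 9.
Step 4. [x + 9 = 9] 9 comes off first (subtract 9) ⇒ sub: x = 0.

Answer: x ∈ {0}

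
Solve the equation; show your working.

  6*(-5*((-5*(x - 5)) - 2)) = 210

Step 1. [6*(-5*((-5*(x - 5)) - 2)) = 210] LHS = 6·(…); ÷6 both sides. So div: -5*((-5*(x - 5)) - 2) = 35.
Step 2. [-5*((-5*(x - 5)) - 2) = 35] divide by the outer -5 ⇒ div: (-5*(x - 5)) - 2 = -7.
Step 3. [(-5*(x - 5)) - 2 = -7] 2 comes off first (add 2), so sub: -5*(x - 5) = -5.
Step 4. [-5*(x - 5) = -5] -5·(inner) — divide through by -5 ⇒ div: x - 5 = 1.
Step 5. [x - 5 = 1] the outer -5 inverts by adding 5. So sub: x = 6.

Answer: x ∈ {6}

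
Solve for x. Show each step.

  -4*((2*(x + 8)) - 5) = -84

Step 1. [-4*((2*(x + 8)) - 5) = -84] leading coefficient -4: divide by -4, so div: (2*(x + 8)) - 5 = 21.
Step 2. [(2*(x + 8)) - 5 = 21] peel the -5: add 5 from each side ⇒ sub: 2*(x + 8) = 26.
Step 3. [2*(x + 8) = 26] 2·(inner) — divide through by 2 ⇒ div: x + 8 = 13.
Step 4. [x + 8 = 13] +8 is outermost — subtract 8 both sides. So sub: x = 5.

Answer: x ∈ {5}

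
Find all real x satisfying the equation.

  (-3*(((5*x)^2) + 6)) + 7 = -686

Step 1. [(-3*(((5*x)^2) + 6)) + 7 = -686] +7 is outermost — subtract 7 both sides. So sub: -3*(((5*x)^2) + 6) = -693.
Step 2. [-3*(((5*x)^2) + 6) = -693] leading coefficient -3: divide by -3. So div: ((5*x)^2) + 6 = 231.
Step 3. [((5*x)^2) + 6 = 231] +6 is outermost — subtract 6 both sides. So sub: (5*x)^2 = 225.
Step 4. [(5*x)^2 = 225] LHS squared, RHS 225 ≥ 0: apply √ (±), so sqrt: 5*x = 15 or -15.
Step 5. [5*x = 15 or -15] divide by the outer 5 ⇒ div: x = 3 or -3.

Answer: x ∈ {-3, 3}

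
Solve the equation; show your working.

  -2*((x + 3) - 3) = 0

Step 1. [-2*((x + 3) - 3) = 0] -2 out front; divide by -2, so div: (x + 3) - 3 = 0.
Step 2. [(x + 3) - 3 = 0] 3 comes off first (add 3). So sub: x + 3 = 3.
Step 3. [x + 3 = 3] subtract 3: x sits inside (… + 3) ⇒ sub: x = 0.

Answer: x ∈ {0}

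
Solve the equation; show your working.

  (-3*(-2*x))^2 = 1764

Step 1. [(-3*(-2*x))^2 = 1764] √ both sides: 1764 ≥ 0 gives two branches, so sqrt: -3*(-2*x) = 42 or -42.
Step 2. [-3*(-2*x) = 42 or -42] divide by the outer -3, so div: -2*x = -14 or 14.
Step 3. [-2*x = -14 or 14] leading coefficient -2: divide by -2, so div: x = 7 or -7.

Answer: x ∈ {-7, 7}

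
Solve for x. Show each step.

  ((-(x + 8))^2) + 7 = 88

Step 1. [((-(x + 8))^2) + 7 = 88] the outer +7 inverts by subtracting 7. So sub: (-(x + 8))^2 = 81.
Step 2. [(-(x + 8))^2 = 81] LHS squared, RHS 81 ≥ 0: apply √ (±). So sqrt: -(x + 8) = 9 or -9.
Step 3. [-(x + 8) = 9 or -9] flip signs both sides ⇒ neg: x + 8 = -9 or 9.
Step 4. [x + 8 = -9 or 9] 8 comes off first (subtract 8) ⇒ sub: x = -17 or 1.

Answer: x ∈ {-17, 1}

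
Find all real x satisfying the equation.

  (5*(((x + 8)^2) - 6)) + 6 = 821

Step 1. [(5*(((x + 8)^2) - 6)) + 6 = 821] +6 is outermost — subtract 6 both sides, so sub: 5*(((x + 8)^2) - 6) = 815.
Step 2. [5*(((x + 8)^2) - 6) = 815] divide by the outer 5, so div: ((x + 8)^2) - 6 = 163.
Step 3. [((x + 8)^2) - 6 = 163] 6 comes off first (add 6), so sub: (x + 8)^2 = 169.
Step 4. [(x + 8)^2 = 169] √ both sides: 169 ≥ 0 gives two branches ⇒ sqrt: x + 8 = 13 or -13.
Step 5. [x + 8 = 13 or -13] 8 comes off first (subtract 8) ⇒ sub: x = 5 or -21.

Answer: x ∈ {-21, 5}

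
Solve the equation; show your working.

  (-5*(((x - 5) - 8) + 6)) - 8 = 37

Step 1. [(-5*(((x - 5) - 8) + 6)) - 8 = 37] peel the -8: add 8 from each side, so sub: -5*(((x - 5) - 8) + 6) = 45.
Step 2. [-5*(((x - 5) - 8) + 6) = 45] divide by the outer -5. So div: ((x - 5) - 8) + 6 = -9.
Step 3. [((x - 5) - 8) + 6 = -9] peel the +6: subtract 6 from each side. So sub: (x - 5) - 8 = -15.
Step 4. [(x - 5) - 8 = -15] -8 is outermost — add 8 both sides. So sub: x - 5 = -7.
Step 5. [x - 5 = -7] -5 is outermost — add 5 both sides. So sub: x = -2.

Answer: x ∈ {-2}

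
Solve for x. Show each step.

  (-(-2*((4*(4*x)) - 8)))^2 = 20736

Step 1. [(-(-2*((4*(4*x)) - 8)))^2 = 20736] √ both sides: 20736 ≥ 0 gives two branches, so sqrt: -(-2*((4*(4*x)) - 8)) = 144 or -144.
Step 2. [-(-2*((4*(4*x)) - 8)) = 144 or -144] LHS negated; negate both sides. So neg: -2*((4*(4*x)) - 8) = -144 or 144.
Step 3. [-2*((4*(4*x)) - 8) = -144 or 144] -2·(inner) — divide through by -2. So div: (4*(4*x)) - 8 = 72 or -72.
Step 4. [(4*(4*x)) - 8 = 72 or -72] add 8: x sits inside (… - 8) ⇒ sub: 4*(4*x) = 80 or -64.
Step 5. [4*(4*x) = 80 or -64] 4·(inner) — divide through by 4. So div: 4*x = 20 or -16.
Step 6. [4*x = 20 or -16] 4 out front; divide by 4. So div: x = 5 or -4.

Answer: x ∈ {-4, 5}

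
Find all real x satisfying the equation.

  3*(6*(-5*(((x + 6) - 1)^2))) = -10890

Step 1. [3*(6*(-5*(((x + 6) - 1)^2))) = -10890] 3·(inner) — divide through by 3, so div: 6*(-5*(((x + 6) - 1)^2)) = -3630.
Step 2. [6*(-5*(((x + 6) - 1)^2)) = -3630] 6 out front; divide by 6, so div: -5*(((x + 6) - 1)^2) = -605.
Step 3. [-5*(((x + 6) - 1)^2) = -605] -5 out front; divide by -5. So div: ((x + 6) - 1)^2 = 121.
Step 4. [((x + 6) - 1)^2 = 121] LHS squared, RHS 121 ≥ 0: apply √ (±), so sqrt: (x + 6) - 1 = 11 or -11.
Step 5. [(x + 6) - 1 = 11 or -11] the outer -1 inverts by adding 1. So sub: x + 6 = 12 or -10.
Step 6. [x + 6 = 12 or -10] 6 comes off first (subtract 6). So sub: x = 6 or -16.

Answer: x ∈ {-16, 6}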